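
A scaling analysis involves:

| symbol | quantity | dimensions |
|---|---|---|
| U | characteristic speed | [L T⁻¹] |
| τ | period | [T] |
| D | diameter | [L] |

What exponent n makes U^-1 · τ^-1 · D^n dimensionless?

Balance the L exponent: (1)·n from D, plus −(1) − (0) = -1 from the rest, must sum to zero.
n − 1 = 0, so n = 1.

1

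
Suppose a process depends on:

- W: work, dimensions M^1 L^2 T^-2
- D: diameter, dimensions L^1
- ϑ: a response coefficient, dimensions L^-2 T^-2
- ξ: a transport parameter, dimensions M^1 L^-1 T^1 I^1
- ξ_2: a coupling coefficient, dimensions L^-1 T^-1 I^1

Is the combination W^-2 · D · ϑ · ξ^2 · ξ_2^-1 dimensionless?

Sum the exponent of each base dimension across the product:
  M: −2·[W]_M + [D]_M + [ϑ]_M + 2·[ξ]_M − [ξ_2]_M = −2·(1) + (0) + (0) + 2·(1) − (0) = 0
  L: −2·[W]_L + [D]_L + [ϑ]_L + 2·[ξ]_L − [ξ_2]_L = −2·(2) + (1) + (-2) + 2·(-1) − (-1) = -6
  T: −2·[W]_T + [D]_T + [ϑ]_T + 2·[ξ]_T − [ξ_2]_T = −2·(-2) + (0) + (-2) + 2·(1) − (-1) = 5
  I: −2·[W]_I + [D]_I + [ϑ]_I + 2·[ξ]_I − [ξ_2]_I = −2·(0) + (0) + (0) + 2·(1) − (1) = 1
Net dimensions [L⁻⁶ T⁵ I] ≠ [1] — not dimensionless.

no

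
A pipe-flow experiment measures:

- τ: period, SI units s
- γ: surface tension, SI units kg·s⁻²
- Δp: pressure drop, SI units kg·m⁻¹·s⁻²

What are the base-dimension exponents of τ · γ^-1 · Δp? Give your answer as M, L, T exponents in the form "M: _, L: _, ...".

Collect each base-dimension exponent across the product:
  M: (0) − (1) + (1) = 0
  L: (0) − (0) + (-1) = -1
  T: (1) − (-2) + (-2) = 1
So the dimensions are [L⁻¹ T].

M: 0, L: -1, T: 1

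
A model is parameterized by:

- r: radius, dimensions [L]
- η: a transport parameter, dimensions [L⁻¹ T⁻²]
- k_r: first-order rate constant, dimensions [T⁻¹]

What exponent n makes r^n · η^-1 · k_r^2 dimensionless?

Balance the L exponent: (1)·n from r, plus −(-1) + 2·(0) = 1 from the rest, must sum to zero.
n + 1 = 0, so n = -1.

-1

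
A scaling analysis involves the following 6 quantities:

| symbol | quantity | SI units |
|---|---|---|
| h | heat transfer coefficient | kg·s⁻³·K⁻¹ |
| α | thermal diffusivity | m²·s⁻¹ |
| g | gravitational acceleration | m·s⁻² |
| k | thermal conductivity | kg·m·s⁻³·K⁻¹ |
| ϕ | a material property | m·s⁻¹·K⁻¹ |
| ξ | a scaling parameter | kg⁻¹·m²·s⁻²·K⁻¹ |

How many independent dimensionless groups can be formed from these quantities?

There are 6 variables and 4 base dimensions (M, L, T, Θ).
The dimension matrix has rank 4.
Independent dimensionless groups: 6 − 4 = 2.

2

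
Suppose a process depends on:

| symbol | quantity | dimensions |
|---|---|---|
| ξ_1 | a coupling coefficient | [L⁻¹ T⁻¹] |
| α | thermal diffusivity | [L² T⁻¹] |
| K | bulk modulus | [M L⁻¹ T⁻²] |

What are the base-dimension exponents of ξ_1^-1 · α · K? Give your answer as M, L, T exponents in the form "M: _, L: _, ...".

M: 1, L: 2, T: -2

Collect each base-dimension exponent across the product:
  M: −(0) + (0) + (1) = 1
  L: −(-1) + (2) + (-1) = 2
  T: −(-1) + (-1) + (-2) = -2
So the dimensions are [M L² T⁻²].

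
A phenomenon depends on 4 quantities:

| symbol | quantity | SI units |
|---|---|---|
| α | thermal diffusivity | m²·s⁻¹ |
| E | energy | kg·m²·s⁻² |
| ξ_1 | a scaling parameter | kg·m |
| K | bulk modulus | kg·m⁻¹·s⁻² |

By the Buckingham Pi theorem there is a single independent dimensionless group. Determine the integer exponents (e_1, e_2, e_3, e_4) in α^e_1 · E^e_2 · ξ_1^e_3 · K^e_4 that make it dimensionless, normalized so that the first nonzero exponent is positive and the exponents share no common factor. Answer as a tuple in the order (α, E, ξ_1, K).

M: e_1·(0) + e_2·(1) + e_3·(1) + e_4·(1) = 0
L: e_1·(2) + e_2·(2) + e_3·(1) + e_4·(-1) = 0
T: e_1·(-1) + e_2·(-2) + e_3·(0) + e_4·(-2) = 0
Solving this homogeneous linear system for the smallest-integer solution (first nonzero entry positive) gives (2, -2, 1, 1).

(2, -2, 1, 1)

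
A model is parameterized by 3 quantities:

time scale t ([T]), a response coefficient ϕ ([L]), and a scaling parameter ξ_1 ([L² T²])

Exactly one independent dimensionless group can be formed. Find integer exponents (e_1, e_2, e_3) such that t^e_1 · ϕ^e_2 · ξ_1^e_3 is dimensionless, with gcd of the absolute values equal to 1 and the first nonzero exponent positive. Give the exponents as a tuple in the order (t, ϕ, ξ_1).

L: e_1·(0) + e_2·(1) + e_3·(2) = 0
T: e_1·(1) + e_2·(0) + e_3·(2) = 0
Solving this homogeneous linear system for the smallest-integer solution (first nonzero entry positive) gives (2, 2, -1).

(2, 2, -1)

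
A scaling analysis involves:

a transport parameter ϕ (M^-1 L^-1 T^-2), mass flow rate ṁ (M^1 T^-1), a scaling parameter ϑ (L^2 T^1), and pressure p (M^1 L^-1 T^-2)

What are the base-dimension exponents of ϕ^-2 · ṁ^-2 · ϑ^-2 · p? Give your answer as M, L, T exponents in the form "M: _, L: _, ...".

M: 1, L: -3, T: 2

Collect each base-dimension exponent across the product:
  M: −2·(-1) − 2·(1) − 2·(0) + (1) = 1
  L: −2·(-1) − 2·(0) − 2·(2) + (-1) = -3
  T: −2·(-2) − 2·(-1) − 2·(1) + (-2) = 2
So the dimensions are [M L⁻³ T²].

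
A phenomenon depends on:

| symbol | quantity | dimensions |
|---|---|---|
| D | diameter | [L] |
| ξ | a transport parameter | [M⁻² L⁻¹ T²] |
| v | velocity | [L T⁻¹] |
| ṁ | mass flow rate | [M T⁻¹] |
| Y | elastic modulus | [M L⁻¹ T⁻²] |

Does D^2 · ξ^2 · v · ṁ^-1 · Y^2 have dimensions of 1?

Sum the exponent of each base dimension across the product:
  M: 2·[D]_M + 2·[ξ]_M + [v]_M − [ṁ]_M + 2·[Y]_M = 2·(0) + 2·(-2) + (0) − (1) + 2·(1) = -3
  L: 2·[D]_L + 2·[ξ]_L + [v]_L − [ṁ]_L + 2·[Y]_L = 2·(1) + 2·(-1) + (1) − (0) + 2·(-1) = -1
  T: 2·[D]_T + 2·[ξ]_T + [v]_T − [ṁ]_T + 2·[Y]_T = 2·(0) + 2·(2) + (-1) − (-1) + 2·(-2) = 0
Net dimensions [M⁻³ L⁻¹] ≠ [1] — not dimensionless.

no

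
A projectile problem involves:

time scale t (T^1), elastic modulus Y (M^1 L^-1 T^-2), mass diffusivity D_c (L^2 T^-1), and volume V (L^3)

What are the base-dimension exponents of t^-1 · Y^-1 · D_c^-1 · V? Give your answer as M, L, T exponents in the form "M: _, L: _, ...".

Collect each base-dimension exponent across the product:
  M: −(0) − (1) − (0) + (0) = -1
  L: −(0) − (-1) − (2) + (3) = 2
  T: −(1) − (-2) − (-1) + (0) = 2
So the dimensions are [M⁻¹ L² T²].

M: -1, L: 2, T: 2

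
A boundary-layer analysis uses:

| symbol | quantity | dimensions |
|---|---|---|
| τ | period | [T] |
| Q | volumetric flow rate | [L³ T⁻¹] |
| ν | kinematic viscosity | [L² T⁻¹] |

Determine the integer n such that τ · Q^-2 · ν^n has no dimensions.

3

Balance the L exponent: (2)·n from ν, plus (0) − 2·(3) = -6 from the rest, must sum to zero.
2n − 6 = 0, so n = 3.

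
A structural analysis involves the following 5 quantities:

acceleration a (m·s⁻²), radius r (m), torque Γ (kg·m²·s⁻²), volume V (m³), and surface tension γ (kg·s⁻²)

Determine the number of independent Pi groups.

There are 5 variables and 3 base dimensions (M, L, T).
The dimension matrix has rank 3.
Independent dimensionless groups: 5 − 3 = 2.

2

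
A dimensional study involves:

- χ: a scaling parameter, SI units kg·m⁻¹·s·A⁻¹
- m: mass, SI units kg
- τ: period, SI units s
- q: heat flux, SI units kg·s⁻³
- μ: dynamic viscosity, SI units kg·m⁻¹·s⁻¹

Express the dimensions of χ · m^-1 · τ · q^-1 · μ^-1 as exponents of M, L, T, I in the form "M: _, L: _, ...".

M: -2, L: 0, T: 6, I: -1

Collect each base-dimension exponent across the product:
  M: (1) − (1) + (0) − (1) − (1) = -2
  L: (-1) − (0) + (0) − (0) − (-1) = 0
  T: (1) − (0) + (1) − (-3) − (-1) = 6
  I: (-1) − (0) + (0) − (0) − (0) = -1
So the dimensions are [M⁻² T⁶ I⁻¹].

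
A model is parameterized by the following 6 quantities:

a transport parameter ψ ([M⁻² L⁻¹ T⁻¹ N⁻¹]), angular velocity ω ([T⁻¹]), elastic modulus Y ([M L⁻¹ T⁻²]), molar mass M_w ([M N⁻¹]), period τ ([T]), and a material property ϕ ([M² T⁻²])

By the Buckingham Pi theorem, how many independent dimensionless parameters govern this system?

There are 6 variables and 4 base dimensions (M, L, T, N).
The dimension matrix has rank 4.
Independent dimensionless groups: 6 − 4 = 2.

2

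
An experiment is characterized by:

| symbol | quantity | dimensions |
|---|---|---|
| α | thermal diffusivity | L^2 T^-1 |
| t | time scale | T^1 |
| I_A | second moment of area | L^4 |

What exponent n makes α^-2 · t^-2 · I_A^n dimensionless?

Balance the L exponent: (4)·n from I_A, plus −2·(2) − 2·(0) = -4 from the rest, must sum to zero.
4n − 4 = 0, so n = 1.

1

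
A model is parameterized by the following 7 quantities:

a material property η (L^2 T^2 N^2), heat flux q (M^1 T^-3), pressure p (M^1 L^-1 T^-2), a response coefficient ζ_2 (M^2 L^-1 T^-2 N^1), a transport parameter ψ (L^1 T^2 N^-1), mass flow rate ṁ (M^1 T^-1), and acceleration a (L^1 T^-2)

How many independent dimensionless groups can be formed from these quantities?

There are 7 variables and 4 base dimensions (M, L, T, N).
The dimension matrix has rank 4.
Independent dimensionless groups: 7 − 4 = 3.

3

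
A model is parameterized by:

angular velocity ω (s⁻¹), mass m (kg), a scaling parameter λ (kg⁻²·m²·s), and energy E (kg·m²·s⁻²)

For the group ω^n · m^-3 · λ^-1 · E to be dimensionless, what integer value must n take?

Balance the T exponent: (-1)·n from ω, plus −3·(0) − (1) + (-2) = -3 from the rest, must sum to zero.
−n − 3 = 0, so n = -3.

-3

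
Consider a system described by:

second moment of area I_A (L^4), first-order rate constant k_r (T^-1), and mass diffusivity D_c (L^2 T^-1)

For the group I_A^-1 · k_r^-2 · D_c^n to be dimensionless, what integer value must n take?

2

Balance the L exponent: (2)·n from D_c, plus −(4) − 2·(0) = -4 from the rest, must sum to zero.
2n − 4 = 0, so n = 2.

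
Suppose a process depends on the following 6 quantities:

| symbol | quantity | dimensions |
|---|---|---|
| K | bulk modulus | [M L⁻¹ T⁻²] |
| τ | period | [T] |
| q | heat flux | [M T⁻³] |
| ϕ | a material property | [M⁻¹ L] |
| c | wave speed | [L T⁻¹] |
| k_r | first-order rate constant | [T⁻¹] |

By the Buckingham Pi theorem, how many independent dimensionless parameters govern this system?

There are 6 variables and 3 base dimensions (M, L, T).
The dimension matrix has rank 3.
Independent dimensionless groups: 6 − 3 = 3.

3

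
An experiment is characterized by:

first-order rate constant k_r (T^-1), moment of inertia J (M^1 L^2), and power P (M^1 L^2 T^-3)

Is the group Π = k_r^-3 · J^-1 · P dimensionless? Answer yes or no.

yes

Sum the exponent of each base dimension across the product:
  M: −3·[k_r]_M − [J]_M + [P]_M = −3·(0) − (1) + (1) = 0
  L: −3·[k_r]_L − [J]_L + [P]_L = −3·(0) − (2) + (2) = 0
  T: −3·[k_r]_T − [J]_T + [P]_T = −3·(-1) − (0) + (-3) = 0
All base exponents vanish — dimensionless.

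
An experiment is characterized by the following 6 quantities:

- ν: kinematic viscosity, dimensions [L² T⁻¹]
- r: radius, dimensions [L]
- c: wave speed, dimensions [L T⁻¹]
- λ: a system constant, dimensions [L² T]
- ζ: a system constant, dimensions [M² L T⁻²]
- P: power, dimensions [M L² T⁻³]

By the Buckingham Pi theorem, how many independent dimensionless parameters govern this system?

There are 6 variables and 3 base dimensions (M, L, T).
The dimension matrix has rank 3.
Independent dimensionless groups: 6 − 3 = 3.

3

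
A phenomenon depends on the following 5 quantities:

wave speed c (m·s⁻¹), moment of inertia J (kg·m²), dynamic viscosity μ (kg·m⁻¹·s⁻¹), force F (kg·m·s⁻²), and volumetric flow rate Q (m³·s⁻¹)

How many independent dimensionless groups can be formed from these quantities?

There are 5 variables and 3 base dimensions (M, L, T).
The dimension matrix has rank 3.
Independent dimensionless groups: 5 − 3 = 2.

2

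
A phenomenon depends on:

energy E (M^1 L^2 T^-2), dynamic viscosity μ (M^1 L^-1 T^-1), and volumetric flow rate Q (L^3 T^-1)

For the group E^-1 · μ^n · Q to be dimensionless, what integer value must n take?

Balance the M exponent: (1)·n from μ, plus −(1) + (0) = -1 from the rest, must sum to zero.
n − 1 = 0, so n = 1.

1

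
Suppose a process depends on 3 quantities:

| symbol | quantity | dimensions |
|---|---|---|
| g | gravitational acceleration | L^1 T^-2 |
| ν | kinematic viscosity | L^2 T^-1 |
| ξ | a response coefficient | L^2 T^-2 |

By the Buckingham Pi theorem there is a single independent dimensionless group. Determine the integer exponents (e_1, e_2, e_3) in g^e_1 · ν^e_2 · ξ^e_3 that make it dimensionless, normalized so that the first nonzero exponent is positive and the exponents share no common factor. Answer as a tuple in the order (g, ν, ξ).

(2, 2, -3)

L: e_1·(1) + e_2·(2) + e_3·(2) = 0
T: e_1·(-2) + e_2·(-1) + e_3·(-2) = 0
Solving this homogeneous linear system for the smallest-integer solution (first nonzero entry positive) gives (2, 2, -3).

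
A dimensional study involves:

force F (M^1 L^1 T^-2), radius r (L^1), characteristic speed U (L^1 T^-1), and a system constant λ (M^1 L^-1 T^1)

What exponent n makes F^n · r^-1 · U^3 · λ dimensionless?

-1

Balance the M exponent: (1)·n from F, plus −(0) + 3·(0) + (1) = 1 from the rest, must sum to zero.
n + 1 = 0, so n = -1.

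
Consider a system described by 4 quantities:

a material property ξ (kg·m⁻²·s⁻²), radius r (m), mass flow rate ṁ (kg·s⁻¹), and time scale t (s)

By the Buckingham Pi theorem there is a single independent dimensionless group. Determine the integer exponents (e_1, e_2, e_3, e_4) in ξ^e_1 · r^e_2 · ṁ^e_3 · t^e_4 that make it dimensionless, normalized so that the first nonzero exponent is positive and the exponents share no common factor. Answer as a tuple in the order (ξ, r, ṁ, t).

(1, 2, -1, 1)

M: e_1·(1) + e_2·(0) + e_3·(1) + e_4·(0) = 0
L: e_1·(-2) + e_2·(1) + e_3·(0) + e_4·(0) = 0
T: e_1·(-2) + e_2·(0) + e_3·(-1) + e_4·(1) = 0
Solving this homogeneous linear system for the smallest-integer solution (first nonzero entry positive) gives (1, 2, -1, 1).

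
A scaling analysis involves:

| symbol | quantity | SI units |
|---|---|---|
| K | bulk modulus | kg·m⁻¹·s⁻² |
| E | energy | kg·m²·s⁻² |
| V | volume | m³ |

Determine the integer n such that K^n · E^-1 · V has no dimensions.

1

Balance the M exponent: (1)·n from K, plus −(1) + (0) = -1 from the rest, must sum to zero.
n − 1 = 0, so n = 1.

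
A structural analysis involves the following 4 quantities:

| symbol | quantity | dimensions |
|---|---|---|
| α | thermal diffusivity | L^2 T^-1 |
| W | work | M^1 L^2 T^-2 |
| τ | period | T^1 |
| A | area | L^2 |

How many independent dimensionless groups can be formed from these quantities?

There are 4 variables and 3 base dimensions (M, L, T).
The dimension matrix has rank 3.
Independent dimensionless groups: 4 − 3 = 1.

1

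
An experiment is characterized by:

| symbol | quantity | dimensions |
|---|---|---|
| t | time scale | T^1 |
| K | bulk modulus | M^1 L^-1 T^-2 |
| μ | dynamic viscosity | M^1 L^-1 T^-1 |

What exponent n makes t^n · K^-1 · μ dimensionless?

-1

Balance the T exponent: (1)·n from t, plus −(-2) + (-1) = 1 from the rest, must sum to zero.
n + 1 = 0, so n = -1.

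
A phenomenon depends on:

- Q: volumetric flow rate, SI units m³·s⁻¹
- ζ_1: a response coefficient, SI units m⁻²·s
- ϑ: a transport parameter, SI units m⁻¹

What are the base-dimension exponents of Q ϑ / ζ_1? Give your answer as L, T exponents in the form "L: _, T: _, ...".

L: 4, T: -2

Collect each base-dimension exponent across the product:
  L: (3) − (-2) + (-1) = 4
  T: (-1) − (1) + (0) = -2
So the dimensions are [L⁴ T⁻²].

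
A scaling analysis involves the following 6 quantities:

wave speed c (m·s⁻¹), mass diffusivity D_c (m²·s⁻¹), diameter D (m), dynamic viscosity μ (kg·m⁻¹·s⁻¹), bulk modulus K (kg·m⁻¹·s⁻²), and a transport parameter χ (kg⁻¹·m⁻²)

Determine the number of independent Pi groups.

3

There are 6 variables and 3 base dimensions (M, L, T).
The dimension matrix has rank 3.
Independent dimensionless groups: 6 − 3 = 3.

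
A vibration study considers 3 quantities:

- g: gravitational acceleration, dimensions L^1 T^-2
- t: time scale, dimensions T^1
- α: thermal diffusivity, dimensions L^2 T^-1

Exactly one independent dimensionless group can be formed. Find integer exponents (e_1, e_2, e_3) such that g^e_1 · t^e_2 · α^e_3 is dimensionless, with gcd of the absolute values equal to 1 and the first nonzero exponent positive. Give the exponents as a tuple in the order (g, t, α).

L: e_1·(1) + e_2·(0) + e_3·(2) = 0
T: e_1·(-2) + e_2·(1) + e_3·(-1) = 0
Solving this homogeneous linear system for the smallest-integer solution (first nonzero entry positive) gives (2, 3, -1).

(2, 3, -1)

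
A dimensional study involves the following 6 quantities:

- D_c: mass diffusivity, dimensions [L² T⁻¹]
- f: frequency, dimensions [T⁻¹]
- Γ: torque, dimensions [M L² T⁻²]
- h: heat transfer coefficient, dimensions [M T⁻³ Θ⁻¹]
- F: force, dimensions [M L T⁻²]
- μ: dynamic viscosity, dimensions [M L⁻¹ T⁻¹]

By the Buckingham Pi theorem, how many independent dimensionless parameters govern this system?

There are 6 variables and 4 base dimensions (M, L, T, Θ).
The dimension matrix has rank 4.
Independent dimensionless groups: 6 − 4 = 2.

2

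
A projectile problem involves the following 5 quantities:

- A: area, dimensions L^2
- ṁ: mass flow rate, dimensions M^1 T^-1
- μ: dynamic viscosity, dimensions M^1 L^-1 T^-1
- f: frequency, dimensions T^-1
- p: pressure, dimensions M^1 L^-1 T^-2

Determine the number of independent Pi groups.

2

There are 5 variables and 3 base dimensions (M, L, T).
The dimension matrix has rank 3.
Independent dimensionless groups: 5 − 3 = 2.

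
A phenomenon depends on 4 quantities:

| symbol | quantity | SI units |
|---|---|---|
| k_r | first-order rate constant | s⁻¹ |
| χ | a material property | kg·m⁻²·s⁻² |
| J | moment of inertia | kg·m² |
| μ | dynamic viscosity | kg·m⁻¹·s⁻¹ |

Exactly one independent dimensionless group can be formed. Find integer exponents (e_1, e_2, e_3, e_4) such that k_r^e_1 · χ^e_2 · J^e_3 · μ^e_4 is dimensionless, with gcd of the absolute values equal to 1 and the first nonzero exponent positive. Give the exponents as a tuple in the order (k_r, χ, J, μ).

(2, -3, -1, 4)

M: e_1·(0) + e_2·(1) + e_3·(1) + e_4·(1) = 0
L: e_1·(0) + e_2·(-2) + e_3·(2) + e_4·(-1) = 0
T: e_1·(-1) + e_2·(-2) + e_3·(0) + e_4·(-1) = 0
Solving this homogeneous linear system for the smallest-integer solution (first nonzero entry positive) gives (2, -3, -1, 4).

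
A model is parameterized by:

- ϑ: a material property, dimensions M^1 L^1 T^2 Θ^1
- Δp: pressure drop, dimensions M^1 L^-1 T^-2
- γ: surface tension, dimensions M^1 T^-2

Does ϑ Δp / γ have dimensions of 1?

Sum the exponent of each base dimension across the product:
  M: [ϑ]_M + [Δp]_M − [γ]_M = (1) + (1) − (1) = 1
  L: [ϑ]_L + [Δp]_L − [γ]_L = (1) + (-1) − (0) = 0
  T: [ϑ]_T + [Δp]_T − [γ]_T = (2) + (-2) − (-2) = 2
  Θ: [ϑ]_Θ + [Δp]_Θ − [γ]_Θ = (1) + (0) − (0) = 1
Net dimensions [M T² Θ] ≠ [1] — not dimensionless.

no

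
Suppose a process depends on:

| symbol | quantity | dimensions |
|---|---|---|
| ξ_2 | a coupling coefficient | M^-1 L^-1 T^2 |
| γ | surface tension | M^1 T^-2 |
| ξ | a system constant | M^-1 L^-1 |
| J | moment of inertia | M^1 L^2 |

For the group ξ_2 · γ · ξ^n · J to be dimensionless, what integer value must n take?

1

Balance the M exponent: (-1)·n from ξ, plus (-1) + (1) + (1) = 1 from the rest, must sum to zero.
−n + 1 = 0, so n = 1.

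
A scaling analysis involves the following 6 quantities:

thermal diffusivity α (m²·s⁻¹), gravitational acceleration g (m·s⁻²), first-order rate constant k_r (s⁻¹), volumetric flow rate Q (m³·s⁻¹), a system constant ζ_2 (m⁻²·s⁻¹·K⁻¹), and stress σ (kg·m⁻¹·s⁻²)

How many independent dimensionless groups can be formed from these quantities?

2

There are 6 variables and 4 base dimensions (M, L, T, Θ).
The dimension matrix has rank 4.
Independent dimensionless groups: 6 − 4 = 2.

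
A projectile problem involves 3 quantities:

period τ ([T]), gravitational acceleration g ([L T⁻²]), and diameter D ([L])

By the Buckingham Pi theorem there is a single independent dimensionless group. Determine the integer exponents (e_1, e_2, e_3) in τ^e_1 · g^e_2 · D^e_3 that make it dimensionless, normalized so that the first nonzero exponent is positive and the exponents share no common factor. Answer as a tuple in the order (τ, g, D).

L: e_1·(0) + e_2·(1) + e_3·(1) = 0
T: e_1·(1) + e_2·(-2) + e_3·(0) = 0
Solving this homogeneous linear system for the smallest-integer solution (first nonzero entry positive) gives (2, 1, -1).

(2, 1, -1)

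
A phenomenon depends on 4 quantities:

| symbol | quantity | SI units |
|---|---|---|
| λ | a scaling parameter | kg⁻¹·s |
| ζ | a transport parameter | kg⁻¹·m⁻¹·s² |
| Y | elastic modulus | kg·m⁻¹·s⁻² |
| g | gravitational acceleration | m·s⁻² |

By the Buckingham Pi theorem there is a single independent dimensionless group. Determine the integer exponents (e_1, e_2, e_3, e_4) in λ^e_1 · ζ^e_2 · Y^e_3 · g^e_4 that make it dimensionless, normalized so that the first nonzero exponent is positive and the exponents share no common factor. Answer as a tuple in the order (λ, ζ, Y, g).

(4, -3, 1, -2)

M: e_1·(-1) + e_2·(-1) + e_3·(1) + e_4·(0) = 0
L: e_1·(0) + e_2·(-1) + e_3·(-1) + e_4·(1) = 0
T: e_1·(1) + e_2·(2) + e_3·(-2) + e_4·(-2) = 0
Solving this homogeneous linear system for the smallest-integer solution (first nonzero entry positive) gives (4, -3, 1, -2).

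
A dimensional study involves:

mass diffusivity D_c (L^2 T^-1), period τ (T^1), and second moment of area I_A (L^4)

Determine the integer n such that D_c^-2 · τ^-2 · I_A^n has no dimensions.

Balance the L exponent: (4)·n from I_A, plus −2·(2) − 2·(0) = -4 from the rest, must sum to zero.
4n − 4 = 0, so n = 1.

1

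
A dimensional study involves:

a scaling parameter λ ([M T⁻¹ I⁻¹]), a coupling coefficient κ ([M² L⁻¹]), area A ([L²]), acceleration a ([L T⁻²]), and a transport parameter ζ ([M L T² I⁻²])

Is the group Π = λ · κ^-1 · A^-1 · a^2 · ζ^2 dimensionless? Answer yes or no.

Sum the exponent of each base dimension across the product:
  M: [λ]_M − [κ]_M − [A]_M + 2·[a]_M + 2·[ζ]_M = (1) − (2) − (0) + 2·(0) + 2·(1) = 1
  L: [λ]_L − [κ]_L − [A]_L + 2·[a]_L + 2·[ζ]_L = (0) − (-1) − (2) + 2·(1) + 2·(1) = 3
  T: [λ]_T − [κ]_T − [A]_T + 2·[a]_T + 2·[ζ]_T = (-1) − (0) − (0) + 2·(-2) + 2·(2) = -1
  I: [λ]_I − [κ]_I − [A]_I + 2·[a]_I + 2·[ζ]_I = (-1) − (0) − (0) + 2·(0) + 2·(-2) = -5
Net dimensions [M L³ T⁻¹ I⁻⁵] ≠ [1] — not dimensionless.

no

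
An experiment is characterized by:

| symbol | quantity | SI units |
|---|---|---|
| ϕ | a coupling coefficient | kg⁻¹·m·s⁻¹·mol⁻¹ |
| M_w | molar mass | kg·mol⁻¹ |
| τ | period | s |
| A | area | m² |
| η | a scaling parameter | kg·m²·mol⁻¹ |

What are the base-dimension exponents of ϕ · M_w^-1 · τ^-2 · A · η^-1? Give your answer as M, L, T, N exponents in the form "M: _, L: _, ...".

M: -3, L: 1, T: -3, N: 1

Collect each base-dimension exponent across the product:
  M: (-1) − (1) − 2·(0) + (0) − (1) = -3
  L: (1) − (0) − 2·(0) + (2) − (2) = 1
  T: (-1) − (0) − 2·(1) + (0) − (0) = -3
  N: (-1) − (-1) − 2·(0) + (0) − (-1) = 1
So the dimensions are [M⁻³ L T⁻³ N].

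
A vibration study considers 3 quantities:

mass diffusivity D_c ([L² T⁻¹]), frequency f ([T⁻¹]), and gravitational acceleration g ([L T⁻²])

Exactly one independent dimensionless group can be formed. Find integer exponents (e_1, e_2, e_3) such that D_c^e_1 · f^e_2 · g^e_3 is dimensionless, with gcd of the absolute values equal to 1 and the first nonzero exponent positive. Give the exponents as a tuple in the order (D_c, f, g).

L: e_1·(2) + e_2·(0) + e_3·(1) = 0
T: e_1·(-1) + e_2·(-1) + e_3·(-2) = 0
Solving this homogeneous linear system for the smallest-integer solution (first nonzero entry positive) gives (1, 3, -2).

(1, 3, -2)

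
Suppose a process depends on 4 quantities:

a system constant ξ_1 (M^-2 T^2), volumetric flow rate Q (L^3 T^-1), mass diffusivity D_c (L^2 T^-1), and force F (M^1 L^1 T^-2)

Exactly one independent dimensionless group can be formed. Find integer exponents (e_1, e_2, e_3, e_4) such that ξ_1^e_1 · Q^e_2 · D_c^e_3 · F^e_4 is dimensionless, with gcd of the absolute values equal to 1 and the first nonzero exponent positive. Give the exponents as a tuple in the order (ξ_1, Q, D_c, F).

(1, 2, -4, 2)

M: e_1·(-2) + e_2·(0) + e_3·(0) + e_4·(1) = 0
L: e_1·(0) + e_2·(3) + e_3·(2) + e_4·(1) = 0
T: e_1·(2) + e_2·(-1) + e_3·(-1) + e_4·(-2) = 0
Solving this homogeneous linear system for the smallest-integer solution (first nonzero entry positive) gives (1, 2, -4, 2).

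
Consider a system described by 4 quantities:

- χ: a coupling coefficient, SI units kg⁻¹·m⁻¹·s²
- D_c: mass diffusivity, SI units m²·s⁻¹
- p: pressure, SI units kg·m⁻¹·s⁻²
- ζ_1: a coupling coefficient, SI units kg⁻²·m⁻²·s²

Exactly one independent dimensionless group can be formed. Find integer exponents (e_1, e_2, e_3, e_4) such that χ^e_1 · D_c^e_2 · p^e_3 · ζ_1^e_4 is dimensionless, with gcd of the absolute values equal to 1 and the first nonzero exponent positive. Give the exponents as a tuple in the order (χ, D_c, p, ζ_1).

(4, 2, 2, -1)

M: e_1·(-1) + e_2·(0) + e_3·(1) + e_4·(-2) = 0
L: e_1·(-1) + e_2·(2) + e_3·(-1) + e_4·(-2) = 0
T: e_1·(2) + e_2·(-1) + e_3·(-2) + e_4·(2) = 0
Solving this homogeneous linear system for the smallest-integer solution (first nonzero entry positive) gives (4, 2, 2, -1).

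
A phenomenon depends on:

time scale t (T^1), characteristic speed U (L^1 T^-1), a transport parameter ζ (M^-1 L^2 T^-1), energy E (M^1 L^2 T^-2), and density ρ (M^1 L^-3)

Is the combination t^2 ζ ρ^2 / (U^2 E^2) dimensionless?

no

Sum the exponent of each base dimension across the product:
  M: 2·[t]_M − 2·[U]_M + [ζ]_M − 2·[E]_M + 2·[ρ]_M = 2·(0) − 2·(0) + (-1) − 2·(1) + 2·(1) = -1
  L: 2·[t]_L − 2·[U]_L + [ζ]_L − 2·[E]_L + 2·[ρ]_L = 2·(0) − 2·(1) + (2) − 2·(2) + 2·(-3) = -10
  T: 2·[t]_T − 2·[U]_T + [ζ]_T − 2·[E]_T + 2·[ρ]_T = 2·(1) − 2·(-1) + (-1) − 2·(-2) + 2·(0) = 7
Net dimensions [M⁻¹ L⁻¹⁰ T⁷] ≠ [1] — not dimensionless.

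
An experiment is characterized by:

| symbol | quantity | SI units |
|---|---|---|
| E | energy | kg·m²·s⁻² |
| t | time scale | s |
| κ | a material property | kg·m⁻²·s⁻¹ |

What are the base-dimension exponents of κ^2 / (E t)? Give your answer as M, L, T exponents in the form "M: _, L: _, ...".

Collect each base-dimension exponent across the product:
  M: −(1) − (0) + 2·(1) = 1
  L: −(2) − (0) + 2·(-2) = -6
  T: −(-2) − (1) + 2·(-1) = -1
So the dimensions are [M L⁻⁶ T⁻¹].

M: 1, L: -6, T: -1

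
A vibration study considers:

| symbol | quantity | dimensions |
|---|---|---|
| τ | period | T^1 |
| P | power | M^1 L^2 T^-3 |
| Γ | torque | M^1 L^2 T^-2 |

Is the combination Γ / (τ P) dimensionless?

yes

Sum the exponent of each base dimension across the product:
  M: −[τ]_M − [P]_M + [Γ]_M = −(0) − (1) + (1) = 0
  L: −[τ]_L − [P]_L + [Γ]_L = −(0) − (2) + (2) = 0
  T: −[τ]_T − [P]_T + [Γ]_T = −(1) − (-3) + (-2) = 0
All base exponents vanish — dimensionless.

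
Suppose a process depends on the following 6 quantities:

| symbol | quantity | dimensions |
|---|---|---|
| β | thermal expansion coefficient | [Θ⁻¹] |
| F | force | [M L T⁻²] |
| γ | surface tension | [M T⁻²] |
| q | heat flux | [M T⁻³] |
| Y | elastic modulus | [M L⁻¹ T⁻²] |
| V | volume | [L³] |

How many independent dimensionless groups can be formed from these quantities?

There are 6 variables and 4 base dimensions (M, L, T, Θ).
The dimension matrix has rank 4.
Independent dimensionless groups: 6 − 4 = 2.

2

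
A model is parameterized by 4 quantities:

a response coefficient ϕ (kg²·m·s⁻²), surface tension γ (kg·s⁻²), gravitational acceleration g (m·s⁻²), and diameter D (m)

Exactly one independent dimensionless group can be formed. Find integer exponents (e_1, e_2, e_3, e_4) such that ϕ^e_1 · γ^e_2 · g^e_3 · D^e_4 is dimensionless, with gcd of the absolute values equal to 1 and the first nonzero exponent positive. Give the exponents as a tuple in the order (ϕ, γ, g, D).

(1, -2, 1, -2)

M: e_1·(2) + e_2·(1) + e_3·(0) + e_4·(0) = 0
L: e_1·(1) + e_2·(0) + e_3·(1) + e_4·(1) = 0
T: e_1·(-2) + e_2·(-2) + e_3·(-2) + e_4·(0) = 0
Solving this homogeneous linear system for the smallest-integer solution (first nonzero entry positive) gives (1, -2, 1, -2).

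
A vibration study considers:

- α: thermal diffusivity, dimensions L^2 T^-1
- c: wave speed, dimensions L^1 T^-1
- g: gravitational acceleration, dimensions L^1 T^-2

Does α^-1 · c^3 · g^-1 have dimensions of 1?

yes

Sum the exponent of each base dimension across the product:
  L: −[α]_L + 3·[c]_L − [g]_L = −(2) + 3·(1) − (1) = 0
  T: −[α]_T + 3·[c]_T − [g]_T = −(-1) + 3·(-1) − (-2) = 0
All base exponents vanish — dimensionless.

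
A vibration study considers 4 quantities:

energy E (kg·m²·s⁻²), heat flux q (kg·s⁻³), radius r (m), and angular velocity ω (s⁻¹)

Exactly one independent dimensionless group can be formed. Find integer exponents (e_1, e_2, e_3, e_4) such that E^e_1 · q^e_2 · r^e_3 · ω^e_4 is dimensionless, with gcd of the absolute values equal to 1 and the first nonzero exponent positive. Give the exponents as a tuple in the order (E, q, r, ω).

M: e_1·(1) + e_2·(1) + e_3·(0) + e_4·(0) = 0
L: e_1·(2) + e_2·(0) + e_3·(1) + e_4·(0) = 0
T: e_1·(-2) + e_2·(-3) + e_3·(0) + e_4·(-1) = 0
Solving this homogeneous linear system for the smallest-integer solution (first nonzero entry positive) gives (1, -1, -2, 1).

(1, -1, -2, 1)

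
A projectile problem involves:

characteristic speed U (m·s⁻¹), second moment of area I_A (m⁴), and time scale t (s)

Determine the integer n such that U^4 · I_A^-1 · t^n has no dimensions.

4

Balance the T exponent: (1)·n from t, plus 4·(-1) − (0) = -4 from the rest, must sum to zero.
n − 4 = 0, so n = 4.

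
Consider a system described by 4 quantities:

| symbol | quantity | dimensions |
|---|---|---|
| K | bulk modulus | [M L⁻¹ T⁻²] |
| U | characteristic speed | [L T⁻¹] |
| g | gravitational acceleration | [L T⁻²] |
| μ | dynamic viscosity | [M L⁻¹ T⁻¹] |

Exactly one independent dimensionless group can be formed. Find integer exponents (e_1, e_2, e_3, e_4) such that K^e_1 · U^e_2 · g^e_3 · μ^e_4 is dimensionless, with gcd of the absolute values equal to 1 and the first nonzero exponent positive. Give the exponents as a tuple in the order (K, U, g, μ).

M: e_1·(1) + e_2·(0) + e_3·(0) + e_4·(1) = 0
L: e_1·(-1) + e_2·(1) + e_3·(1) + e_4·(-1) = 0
T: e_1·(-2) + e_2·(-1) + e_3·(-2) + e_4·(-1) = 0
Solving this homogeneous linear system for the smallest-integer solution (first nonzero entry positive) gives (1, 1, -1, -1).

(1, 1, -1, -1)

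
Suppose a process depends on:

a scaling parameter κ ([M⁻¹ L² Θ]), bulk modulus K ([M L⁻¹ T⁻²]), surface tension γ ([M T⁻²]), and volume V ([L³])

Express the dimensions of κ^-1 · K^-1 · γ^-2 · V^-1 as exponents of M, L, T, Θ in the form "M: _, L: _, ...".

Collect each base-dimension exponent across the product:
  M: −(-1) − (1) − 2·(1) − (0) = -2
  L: −(2) − (-1) − 2·(0) − (3) = -4
  T: −(0) − (-2) − 2·(-2) − (0) = 6
  Θ: −(1) − (0) − 2·(0) − (0) = -1
So the dimensions are [M⁻² L⁻⁴ T⁶ Θ⁻¹].

M: -2, L: -4, T: 6, Θ: -1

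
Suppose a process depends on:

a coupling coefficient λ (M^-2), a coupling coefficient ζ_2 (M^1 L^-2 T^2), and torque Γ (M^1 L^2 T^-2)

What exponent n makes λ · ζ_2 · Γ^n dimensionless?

Balance the M exponent: (1)·n from Γ, plus (-2) + (1) = -1 from the rest, must sum to zero.
n − 1 = 0, so n = 1.

1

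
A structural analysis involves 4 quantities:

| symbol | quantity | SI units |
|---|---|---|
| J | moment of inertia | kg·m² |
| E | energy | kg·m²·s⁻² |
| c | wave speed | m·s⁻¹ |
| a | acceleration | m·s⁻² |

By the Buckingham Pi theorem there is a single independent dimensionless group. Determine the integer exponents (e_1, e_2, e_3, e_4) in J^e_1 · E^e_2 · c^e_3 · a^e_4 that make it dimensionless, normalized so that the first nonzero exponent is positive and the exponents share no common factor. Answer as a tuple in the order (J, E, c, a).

M: e_1·(1) + e_2·(1) + e_3·(0) + e_4·(0) = 0
L: e_1·(2) + e_2·(2) + e_3·(1) + e_4·(1) = 0
T: e_1·(0) + e_2·(-2) + e_3·(-1) + e_4·(-2) = 0
Solving this homogeneous linear system for the smallest-integer solution (first nonzero entry positive) gives (1, -1, -2, 2).

(1, -1, -2, 2)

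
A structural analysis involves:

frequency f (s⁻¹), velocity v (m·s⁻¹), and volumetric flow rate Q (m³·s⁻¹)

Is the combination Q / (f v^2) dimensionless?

no

Sum the exponent of each base dimension across the product:
  L: −[f]_L − 2·[v]_L + [Q]_L = −(0) − 2·(1) + (3) = 1
  T: −[f]_T − 2·[v]_T + [Q]_T = −(-1) − 2·(-1) + (-1) = 2
Net dimensions [L T²] ≠ [1] — not dimensionless.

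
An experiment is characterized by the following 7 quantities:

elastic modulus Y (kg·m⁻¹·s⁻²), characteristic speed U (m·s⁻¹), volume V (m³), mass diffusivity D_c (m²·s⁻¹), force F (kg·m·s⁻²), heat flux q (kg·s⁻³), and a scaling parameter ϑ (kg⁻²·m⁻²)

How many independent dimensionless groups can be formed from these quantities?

There are 7 variables and 3 base dimensions (M, L, T).
The dimension matrix has rank 3.
Independent dimensionless groups: 7 − 3 = 4.

4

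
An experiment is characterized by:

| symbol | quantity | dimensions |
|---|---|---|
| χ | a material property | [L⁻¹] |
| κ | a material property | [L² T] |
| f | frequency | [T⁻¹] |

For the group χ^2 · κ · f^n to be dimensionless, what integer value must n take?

1

Balance the T exponent: (-1)·n from f, plus 2·(0) + (1) = 1 from the rest, must sum to zero.
−n + 1 = 0, so n = 1.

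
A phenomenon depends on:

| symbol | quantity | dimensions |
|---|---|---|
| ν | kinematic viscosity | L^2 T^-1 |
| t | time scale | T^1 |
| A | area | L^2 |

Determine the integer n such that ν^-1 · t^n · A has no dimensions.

-1

Balance the T exponent: (1)·n from t, plus −(-1) + (0) = 1 from the rest, must sum to zero.
n + 1 = 0, so n = -1.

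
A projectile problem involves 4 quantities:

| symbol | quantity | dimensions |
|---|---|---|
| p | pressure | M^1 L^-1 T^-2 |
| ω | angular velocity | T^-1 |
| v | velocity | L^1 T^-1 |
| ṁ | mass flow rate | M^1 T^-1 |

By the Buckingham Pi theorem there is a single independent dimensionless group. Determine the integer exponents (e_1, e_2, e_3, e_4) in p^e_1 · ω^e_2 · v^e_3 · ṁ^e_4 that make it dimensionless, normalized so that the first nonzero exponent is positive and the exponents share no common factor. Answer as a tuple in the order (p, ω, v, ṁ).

M: e_1·(1) + e_2·(0) + e_3·(0) + e_4·(1) = 0
L: e_1·(-1) + e_2·(0) + e_3·(1) + e_4·(0) = 0
T: e_1·(-2) + e_2·(-1) + e_3·(-1) + e_4·(-1) = 0
Solving this homogeneous linear system for the smallest-integer solution (first nonzero entry positive) gives (1, -2, 1, -1).

(1, -2, 1, -1)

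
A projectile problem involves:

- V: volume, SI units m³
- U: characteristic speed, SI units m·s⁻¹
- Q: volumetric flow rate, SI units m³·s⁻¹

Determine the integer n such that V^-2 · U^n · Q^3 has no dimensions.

-3

Balance the L exponent: (1)·n from U, plus −2·(3) + 3·(3) = 3 from the rest, must sum to zero.
n + 3 = 0, so n = -3.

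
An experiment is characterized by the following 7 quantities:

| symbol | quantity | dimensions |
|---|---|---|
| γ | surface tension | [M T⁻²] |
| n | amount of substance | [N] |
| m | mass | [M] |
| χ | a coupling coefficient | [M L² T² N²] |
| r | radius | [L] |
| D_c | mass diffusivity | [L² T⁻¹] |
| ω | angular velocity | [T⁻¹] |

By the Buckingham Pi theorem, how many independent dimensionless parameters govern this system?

3

There are 7 variables and 4 base dimensions (M, L, T, N).
The dimension matrix has rank 4.
Independent dimensionless groups: 7 − 4 = 3.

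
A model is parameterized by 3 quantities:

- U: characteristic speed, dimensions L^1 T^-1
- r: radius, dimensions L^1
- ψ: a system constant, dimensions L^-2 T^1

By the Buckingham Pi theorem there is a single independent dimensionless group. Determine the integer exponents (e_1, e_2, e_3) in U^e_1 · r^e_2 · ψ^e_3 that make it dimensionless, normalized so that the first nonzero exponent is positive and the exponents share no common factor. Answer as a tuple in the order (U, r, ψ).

L: e_1·(1) + e_2·(1) + e_3·(-2) = 0
T: e_1·(-1) + e_2·(0) + e_3·(1) = 0
Solving this homogeneous linear system for the smallest-integer solution (first nonzero entry positive) gives (1, 1, 1).

(1, 1, 1)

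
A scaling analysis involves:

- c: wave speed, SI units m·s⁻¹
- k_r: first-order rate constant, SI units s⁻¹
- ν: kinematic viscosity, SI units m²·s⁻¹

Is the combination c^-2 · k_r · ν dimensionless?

yes

Sum the exponent of each base dimension across the product:
  M: −2·[c]_M + [k_r]_M + [ν]_M = −2·(0) + (0) + (0) = 0
  L: −2·[c]_L + [k_r]_L + [ν]_L = −2·(1) + (0) + (2) = 0
  T: −2·[c]_T + [k_r]_T + [ν]_T = −2·(-1) + (-1) + (-1) = 0
All base exponents vanish — dimensionless.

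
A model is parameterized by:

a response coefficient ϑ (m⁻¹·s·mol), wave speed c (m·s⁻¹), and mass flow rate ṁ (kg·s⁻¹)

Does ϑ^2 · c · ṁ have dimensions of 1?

Sum the exponent of each base dimension across the product:
  M: 2·[ϑ]_M + [c]_M + [ṁ]_M = 2·(0) + (0) + (1) = 1
  L: 2·[ϑ]_L + [c]_L + [ṁ]_L = 2·(-1) + (1) + (0) = -1
  T: 2·[ϑ]_T + [c]_T + [ṁ]_T = 2·(1) + (-1) + (-1) = 0
  N: 2·[ϑ]_N + [c]_N + [ṁ]_N = 2·(1) + (0) + (0) = 2
Net dimensions [M L⁻¹ N²] ≠ [1] — not dimensionless.

no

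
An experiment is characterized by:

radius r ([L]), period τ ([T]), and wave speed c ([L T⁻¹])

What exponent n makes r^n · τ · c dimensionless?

Balance the L exponent: (1)·n from r, plus (0) + (1) = 1 from the rest, must sum to zero.
n + 1 = 0, so n = -1.

-1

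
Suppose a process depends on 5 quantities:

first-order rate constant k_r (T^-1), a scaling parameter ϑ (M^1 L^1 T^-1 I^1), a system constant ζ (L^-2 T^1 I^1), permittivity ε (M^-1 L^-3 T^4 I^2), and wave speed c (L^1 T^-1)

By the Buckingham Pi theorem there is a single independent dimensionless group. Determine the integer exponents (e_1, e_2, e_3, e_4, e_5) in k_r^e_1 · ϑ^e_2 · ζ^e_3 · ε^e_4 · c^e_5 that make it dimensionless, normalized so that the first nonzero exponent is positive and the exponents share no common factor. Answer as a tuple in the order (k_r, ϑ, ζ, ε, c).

(4, 1, -3, 1, -4)

M: e_1·(0) + e_2·(1) + e_3·(0) + e_4·(-1) + e_5·(0) = 0
L: e_1·(0) + e_2·(1) + e_3·(-2) + e_4·(-3) + e_5·(1) = 0
T: e_1·(-1) + e_2·(-1) + e_3·(1) + e_4·(4) + e_5·(-1) = 0
I: e_1·(0) + e_2·(1) + e_3·(1) + e_4·(2) + e_5·(0) = 0
Solving this homogeneous linear system for the smallest-integer solution (first nonzero entry positive) gives (4, 1, -3, 1, -4).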